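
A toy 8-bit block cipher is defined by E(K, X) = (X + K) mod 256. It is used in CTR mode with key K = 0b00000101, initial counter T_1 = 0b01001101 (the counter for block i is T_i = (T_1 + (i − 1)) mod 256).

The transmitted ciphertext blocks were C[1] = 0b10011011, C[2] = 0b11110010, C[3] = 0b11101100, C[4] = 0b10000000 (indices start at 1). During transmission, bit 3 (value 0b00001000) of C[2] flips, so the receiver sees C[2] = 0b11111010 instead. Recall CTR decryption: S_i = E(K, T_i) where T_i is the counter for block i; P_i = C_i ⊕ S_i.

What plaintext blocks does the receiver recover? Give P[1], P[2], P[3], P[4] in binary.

P[1] = 0b11001001, P[2] = 0b10101001, P[3] = 0b10111000, P[4] = 0b11010101

Only C[2] changed, to 0b11111010. In CTR, a change in C_i flips the same bit in P_i only; the keystream is unaffected. Decrypting the received ciphertext:
P[1]: T = 0b01001101, S = E(K, T) = 0b01010010; 0b10011011 ⊕ 0b01010010 = 0b11001001.
P[2]: T = 0b01001110, S = E(K, T) = 0b01010011; 0b11111010 ⊕ 0b01010011 = 0b10101001.
P[3]: T = 0b01001111, S = E(K, T) = 0b01010100; 0b11101100 ⊕ 0b01010100 = 0b10111000.
P[4]: T = 0b01010000, S = E(K, T) = 0b01010101; 0b10000000 ⊕ 0b01010101 = 0b11010101.
Blocks that differ from the original plaintext: P[2].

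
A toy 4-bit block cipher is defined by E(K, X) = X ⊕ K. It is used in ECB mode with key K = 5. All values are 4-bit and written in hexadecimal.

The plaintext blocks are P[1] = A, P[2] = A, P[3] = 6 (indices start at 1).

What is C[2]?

C[2] = F

ECB encryption: C_i = E(K, P_i).
C[2]: E(K, A) = F.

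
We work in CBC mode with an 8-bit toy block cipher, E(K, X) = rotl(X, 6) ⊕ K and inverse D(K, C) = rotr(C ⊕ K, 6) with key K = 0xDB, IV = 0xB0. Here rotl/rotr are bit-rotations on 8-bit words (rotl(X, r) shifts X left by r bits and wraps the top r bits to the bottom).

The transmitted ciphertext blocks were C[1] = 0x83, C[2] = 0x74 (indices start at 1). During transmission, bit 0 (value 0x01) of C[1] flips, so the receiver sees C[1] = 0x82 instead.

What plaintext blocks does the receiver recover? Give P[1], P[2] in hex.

P[1] = 0xD5, P[2] = 0x3C

CBC decryption: P_i = D(K, C_i) ⊕ C_{i−1}, with C_{0} = IV.
Only C[1] changed, to 0x82. In CBC, a change in C_i garbles P_i and flips the same bit in P_{i+1}. Decrypting the received ciphertext:
P[1]: D(K, 0x82) = 0x65; 0x65 ⊕ 0xB0 = 0xD5.
P[2]: D(K, 0x74) = 0xBE; 0xBE ⊕ 0x82 = 0x3C.
Blocks that differ from the original plaintext: P[1], P[2].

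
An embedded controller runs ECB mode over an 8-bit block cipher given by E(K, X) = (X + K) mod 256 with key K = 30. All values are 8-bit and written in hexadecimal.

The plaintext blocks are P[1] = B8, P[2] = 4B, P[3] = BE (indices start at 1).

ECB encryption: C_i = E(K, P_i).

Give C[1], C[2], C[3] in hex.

C[1] = E8, C[2] = 7B, C[3] = EE

C[1]: E(K, B8) = E8.
C[2]: E(K, 4B) = 7B.
C[3]: E(K, BE) = EE.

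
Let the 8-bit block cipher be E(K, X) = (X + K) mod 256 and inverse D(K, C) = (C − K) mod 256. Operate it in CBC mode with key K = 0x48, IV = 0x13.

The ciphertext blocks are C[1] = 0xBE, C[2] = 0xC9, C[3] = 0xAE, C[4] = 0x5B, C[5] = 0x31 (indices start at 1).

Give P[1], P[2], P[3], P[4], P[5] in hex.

CBC decryption: P_i = D(K, C_i) ⊕ C_{i−1}, with C_{0} = IV.
P[1]: D(K, 0xBE) = 0x76; 0x76 ⊕ 0x13 = 0x65.
P[2]: D(K, 0xC9) = 0x81; 0x81 ⊕ 0xBE = 0x3F.
P[3]: D(K, 0xAE) = 0x66; 0x66 ⊕ 0xC9 = 0xAF.
P[4]: D(K, 0x5B) = 0x13; 0x13 ⊕ 0xAE = 0xBD.
P[5]: D(K, 0x31) = 0xE9; 0xE9 ⊕ 0x5B = 0xB2.

P[1] = 0x65, P[2] = 0x3F, P[3] = 0xAF, P[4] = 0xBD, P[5] = 0xB2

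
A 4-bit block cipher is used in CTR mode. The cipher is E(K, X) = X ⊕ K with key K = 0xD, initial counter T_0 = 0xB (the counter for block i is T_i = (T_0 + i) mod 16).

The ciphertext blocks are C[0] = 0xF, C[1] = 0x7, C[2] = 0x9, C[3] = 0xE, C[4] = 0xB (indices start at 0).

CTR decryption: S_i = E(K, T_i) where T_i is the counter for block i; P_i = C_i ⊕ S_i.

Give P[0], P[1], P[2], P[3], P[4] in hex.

P[0] = 0x9, P[1] = 0x6, P[2] = 0x9, P[3] = 0xD, P[4] = 0x9

P[0]: T = 0xB, S = E(K, T) = 0x6; 0xF ⊕ 0x6 = 0x9.
P[1]: T = 0xC, S = E(K, T) = 0x1; 0x7 ⊕ 0x1 = 0x6.
P[2]: T = 0xD, S = E(K, T) = 0x0; 0x9 ⊕ 0x0 = 0x9.
P[3]: T = 0xE, S = E(K, T) = 0x3; 0xE ⊕ 0x3 = 0xD.
P[4]: T = 0xF, S = E(K, T) = 0x2; 0xB ⊕ 0x2 = 0x9.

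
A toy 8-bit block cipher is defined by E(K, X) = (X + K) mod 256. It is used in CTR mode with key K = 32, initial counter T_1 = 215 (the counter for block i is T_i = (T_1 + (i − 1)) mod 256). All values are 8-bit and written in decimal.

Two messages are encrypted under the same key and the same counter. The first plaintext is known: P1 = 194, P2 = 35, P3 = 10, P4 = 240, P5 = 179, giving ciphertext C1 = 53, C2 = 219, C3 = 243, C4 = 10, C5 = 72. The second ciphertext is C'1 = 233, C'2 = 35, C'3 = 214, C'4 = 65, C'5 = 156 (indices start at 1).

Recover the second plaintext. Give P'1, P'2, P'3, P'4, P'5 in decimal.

P'1 = 30, P'2 = 219, P'3 = 47, P'4 = 187, P'5 = 103

In CTR with a reused counter, both messages share the same keystream S_i, so C_i ⊕ C'_i = P_i ⊕ P'_i and thus P'_i = P_i ⊕ C_i ⊕ C'_i.
P'1: 194 ⊕ 53 ⊕ 233 = 30.
P'2: 35 ⊕ 219 ⊕ 35 = 219.
P'3: 10 ⊕ 243 ⊕ 214 = 47.
P'4: 240 ⊕ 10 ⊕ 65 = 187.
P'5: 179 ⊕ 72 ⊕ 156 = 103.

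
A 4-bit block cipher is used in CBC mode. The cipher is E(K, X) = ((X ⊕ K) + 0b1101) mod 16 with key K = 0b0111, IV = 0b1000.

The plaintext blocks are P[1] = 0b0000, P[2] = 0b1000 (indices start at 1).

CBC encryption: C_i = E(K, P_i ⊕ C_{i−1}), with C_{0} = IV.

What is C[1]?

C[1]: P[1] ⊕ 0b1000 = 0b1000; E(K, 0b1000) = 0b1100.

C[1] = 0b1100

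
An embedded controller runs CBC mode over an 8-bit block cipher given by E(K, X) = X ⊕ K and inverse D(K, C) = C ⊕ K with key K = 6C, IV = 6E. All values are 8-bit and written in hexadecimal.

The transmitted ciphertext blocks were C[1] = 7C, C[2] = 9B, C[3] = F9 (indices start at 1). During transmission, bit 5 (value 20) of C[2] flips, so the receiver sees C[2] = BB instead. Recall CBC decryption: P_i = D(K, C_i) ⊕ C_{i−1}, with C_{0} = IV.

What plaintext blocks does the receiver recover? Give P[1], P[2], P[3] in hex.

P[1] = 7E, P[2] = AB, P[3] = 2E

Only C[2] changed, to BB. In CBC, a change in C_i garbles P_i and flips the same bit in P_{i+1}. Decrypting the received ciphertext:
P[1]: D(K, 7C) = 10; 10 ⊕ 6E = 7E.
P[2]: D(K, BB) = D7; D7 ⊕ 7C = AB.
P[3]: D(K, F9) = 95; 95 ⊕ BB = 2E.
Blocks that differ from the original plaintext: P[2], P[3].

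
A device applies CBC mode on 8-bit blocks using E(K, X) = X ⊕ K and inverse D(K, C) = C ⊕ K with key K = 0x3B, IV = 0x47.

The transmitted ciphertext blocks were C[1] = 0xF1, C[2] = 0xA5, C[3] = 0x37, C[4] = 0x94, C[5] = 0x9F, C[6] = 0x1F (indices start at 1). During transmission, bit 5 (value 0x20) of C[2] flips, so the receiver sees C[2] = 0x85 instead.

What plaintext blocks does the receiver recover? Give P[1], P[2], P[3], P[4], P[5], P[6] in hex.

P[1] = 0x8D, P[2] = 0x4F, P[3] = 0x89, P[4] = 0x98, P[5] = 0x30, P[6] = 0xBB

CBC decryption: P_i = D(K, C_i) ⊕ C_{i−1}, with C_{0} = IV.
Only C[2] changed, to 0x85. In CBC, a change in C_i garbles P_i and flips the same bit in P_{i+1}. Decrypting the received ciphertext:
P[1]: D(K, 0xF1) = 0xCA; 0xCA ⊕ 0x47 = 0x8D.
P[2]: D(K, 0x85) = 0xBE; 0xBE ⊕ 0xF1 = 0x4F.
P[3]: D(K, 0x37) = 0x0C; 0x0C ⊕ 0x85 = 0x89.
P[4]: D(K, 0x94) = 0xAF; 0xAF ⊕ 0x37 = 0x98.
P[5]: D(K, 0x9F) = 0xA4; 0xA4 ⊕ 0x94 = 0x30.
P[6]: D(K, 0x1F) = 0x24; 0x24 ⊕ 0x9F = 0xBB.
Blocks that differ from the original plaintext: P[2], P[3].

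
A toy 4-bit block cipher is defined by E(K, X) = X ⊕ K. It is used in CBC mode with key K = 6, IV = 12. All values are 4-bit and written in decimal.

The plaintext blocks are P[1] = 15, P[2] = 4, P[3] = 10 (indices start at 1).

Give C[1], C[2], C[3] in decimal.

CBC encryption: C_i = E(K, P_i ⊕ C_{i−1}), with C_{0} = IV.
C[1]: P[1] ⊕ 12 = 3; E(K, 3) = 5.
C[2]: P[2] ⊕ 5 = 1; E(K, 1) = 7.
C[3]: P[3] ⊕ 7 = 13; E(K, 13) = 11.

C[1] = 5, C[2] = 7, C[3] = 11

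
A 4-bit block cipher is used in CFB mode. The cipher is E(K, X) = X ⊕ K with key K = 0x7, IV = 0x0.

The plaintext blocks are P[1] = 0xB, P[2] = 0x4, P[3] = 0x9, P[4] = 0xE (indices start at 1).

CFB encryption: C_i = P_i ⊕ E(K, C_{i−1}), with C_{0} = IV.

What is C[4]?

C[1]: E(K, 0x0) = 0x7; 0xB ⊕ 0x7 = 0xC.
C[2]: E(K, 0xC) = 0xB; 0x4 ⊕ 0xB = 0xF.
C[3]: E(K, 0xF) = 0x8; 0x9 ⊕ 0x8 = 0x1.
C[4]: E(K, 0x1) = 0x6; 0xE ⊕ 0x6 = 0x8.

C[4] = 0x8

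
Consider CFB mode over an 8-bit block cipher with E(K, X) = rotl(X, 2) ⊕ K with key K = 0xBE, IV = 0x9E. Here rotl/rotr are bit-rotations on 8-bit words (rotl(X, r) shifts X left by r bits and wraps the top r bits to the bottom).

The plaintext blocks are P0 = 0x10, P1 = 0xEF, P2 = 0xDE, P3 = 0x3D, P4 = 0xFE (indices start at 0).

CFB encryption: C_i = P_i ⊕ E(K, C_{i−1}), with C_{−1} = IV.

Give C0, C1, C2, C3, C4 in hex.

C0: E(K, 0x9E) = 0xC4; 0x10 ⊕ 0xC4 = 0xD4.
C1: E(K, 0xD4) = 0xED; 0xEF ⊕ 0xED = 0x02.
C2: E(K, 0x02) = 0xB6; 0xDE ⊕ 0xB6 = 0x68.
C3: E(K, 0x68) = 0x1F; 0x3D ⊕ 0x1F = 0x22.
C4: E(K, 0x22) = 0x36; 0xFE ⊕ 0x36 = 0xC8.

C0 = 0xD4, C1 = 0x02, C2 = 0x68, C3 = 0x22, C4 = 0xC8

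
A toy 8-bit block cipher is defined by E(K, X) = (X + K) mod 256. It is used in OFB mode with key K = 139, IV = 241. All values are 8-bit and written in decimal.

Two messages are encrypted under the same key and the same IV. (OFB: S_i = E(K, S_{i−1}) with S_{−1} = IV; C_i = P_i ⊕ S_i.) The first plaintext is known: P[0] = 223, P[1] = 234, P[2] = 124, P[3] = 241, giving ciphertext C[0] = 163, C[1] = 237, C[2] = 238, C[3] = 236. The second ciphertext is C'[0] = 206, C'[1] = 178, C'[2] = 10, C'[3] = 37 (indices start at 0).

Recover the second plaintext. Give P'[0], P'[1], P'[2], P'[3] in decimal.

In OFB with a reused IV, both messages share the same keystream S_i, so C_i ⊕ C'_i = P_i ⊕ P'_i and thus P'_i = P_i ⊕ C_i ⊕ C'_i.
P'[0]: 223 ⊕ 163 ⊕ 206 = 178.
P'[1]: 234 ⊕ 237 ⊕ 178 = 181.
P'[2]: 124 ⊕ 238 ⊕ 10 = 152.
P'[3]: 241 ⊕ 236 ⊕ 37 = 56.

P'[0] = 178, P'[1] = 181, P'[2] = 152, P'[3] = 56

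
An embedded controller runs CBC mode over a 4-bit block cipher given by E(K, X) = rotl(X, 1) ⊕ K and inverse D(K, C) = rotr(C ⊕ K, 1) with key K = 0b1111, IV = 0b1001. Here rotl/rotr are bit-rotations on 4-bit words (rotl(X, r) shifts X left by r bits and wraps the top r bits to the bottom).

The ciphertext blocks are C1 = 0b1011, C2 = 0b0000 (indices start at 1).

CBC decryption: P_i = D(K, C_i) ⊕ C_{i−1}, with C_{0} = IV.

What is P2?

P2: D(K, 0b0000) = 0b1111; 0b1111 ⊕ 0b1011 = 0b0100.

P2 = 0b0100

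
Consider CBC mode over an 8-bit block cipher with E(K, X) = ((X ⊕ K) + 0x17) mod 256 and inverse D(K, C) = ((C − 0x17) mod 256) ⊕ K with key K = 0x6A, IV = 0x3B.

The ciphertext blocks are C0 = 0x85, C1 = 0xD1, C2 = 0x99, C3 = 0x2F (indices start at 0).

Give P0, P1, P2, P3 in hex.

CBC decryption: P_i = D(K, C_i) ⊕ C_{i−1}, with C_{−1} = IV.
P0: D(K, 0x85) = 0x04; 0x04 ⊕ 0x3B = 0x3F.
P1: D(K, 0xD1) = 0xD0; 0xD0 ⊕ 0x85 = 0x55.
P2: D(K, 0x99) = 0xE8; 0xE8 ⊕ 0xD1 = 0x39.
P3: D(K, 0x2F) = 0x72; 0x72 ⊕ 0x99 = 0xEB.

P0 = 0x3F, P1 = 0x55, P2 = 0x39, P3 = 0xEB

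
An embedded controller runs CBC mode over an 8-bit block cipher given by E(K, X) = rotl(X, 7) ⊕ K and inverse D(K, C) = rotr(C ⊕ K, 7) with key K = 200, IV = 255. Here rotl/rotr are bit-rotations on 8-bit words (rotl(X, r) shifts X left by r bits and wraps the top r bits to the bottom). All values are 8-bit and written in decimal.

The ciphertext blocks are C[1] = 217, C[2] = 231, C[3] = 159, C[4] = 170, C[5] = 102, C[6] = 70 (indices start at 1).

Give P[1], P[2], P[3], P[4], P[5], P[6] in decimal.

CBC decryption: P_i = D(K, C_i) ⊕ C_{i−1}, with C_{0} = IV.
P[1]: D(K, 217) = 34; 34 ⊕ 255 = 221.
P[2]: D(K, 231) = 94; 94 ⊕ 217 = 135.
P[3]: D(K, 159) = 174; 174 ⊕ 231 = 73.
P[4]: D(K, 170) = 196; 196 ⊕ 159 = 91.
P[5]: D(K, 102) = 93; 93 ⊕ 170 = 247.
P[6]: D(K, 70) = 29; 29 ⊕ 102 = 123.

P[1] = 221, P[2] = 135, P[3] = 73, P[4] = 91, P[5] = 247, P[6] = 123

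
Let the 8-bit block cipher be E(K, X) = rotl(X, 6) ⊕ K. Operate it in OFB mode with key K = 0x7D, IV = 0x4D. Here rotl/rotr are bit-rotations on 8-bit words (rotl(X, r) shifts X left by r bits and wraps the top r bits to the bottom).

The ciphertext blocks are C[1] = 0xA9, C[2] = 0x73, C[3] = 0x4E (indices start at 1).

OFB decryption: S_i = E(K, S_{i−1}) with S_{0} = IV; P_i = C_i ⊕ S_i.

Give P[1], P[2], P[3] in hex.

P[1]: S = E(K, 0x4D) = 0x2E; 0xA9 ⊕ 0x2E = 0x87.
P[2]: S = E(K, 0x2E) = 0xF6; 0x73 ⊕ 0xF6 = 0x85.
P[3]: S = E(K, 0xF6) = 0xC0; 0x4E ⊕ 0xC0 = 0x8E.

P[1] = 0x87, P[2] = 0x85, P[3] = 0x8E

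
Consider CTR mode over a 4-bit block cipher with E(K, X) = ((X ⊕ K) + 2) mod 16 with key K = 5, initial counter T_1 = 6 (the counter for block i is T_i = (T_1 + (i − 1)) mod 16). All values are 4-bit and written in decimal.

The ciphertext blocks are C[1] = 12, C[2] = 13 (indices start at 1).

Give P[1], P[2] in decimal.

P[1] = 9, P[2] = 9

CTR decryption: S_i = E(K, T_i) where T_i is the counter for block i; P_i = C_i ⊕ S_i.
P[1]: T = 6, S = E(K, T) = 5; 12 ⊕ 5 = 9.
P[2]: T = 7, S = E(K, T) = 4; 13 ⊕ 4 = 9.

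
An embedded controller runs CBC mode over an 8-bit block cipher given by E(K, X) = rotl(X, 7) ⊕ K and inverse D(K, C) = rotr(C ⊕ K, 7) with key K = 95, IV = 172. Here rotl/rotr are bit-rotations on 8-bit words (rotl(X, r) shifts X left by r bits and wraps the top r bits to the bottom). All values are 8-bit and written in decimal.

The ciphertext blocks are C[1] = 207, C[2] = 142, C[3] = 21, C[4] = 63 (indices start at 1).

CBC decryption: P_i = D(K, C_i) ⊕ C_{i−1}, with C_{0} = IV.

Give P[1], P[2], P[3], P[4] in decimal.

P[1]: D(K, 207) = 33; 33 ⊕ 172 = 141.
P[2]: D(K, 142) = 163; 163 ⊕ 207 = 108.
P[3]: D(K, 21) = 148; 148 ⊕ 142 = 26.
P[4]: D(K, 63) = 192; 192 ⊕ 21 = 213.

P[1] = 141, P[2] = 108, P[3] = 26, P[4] = 213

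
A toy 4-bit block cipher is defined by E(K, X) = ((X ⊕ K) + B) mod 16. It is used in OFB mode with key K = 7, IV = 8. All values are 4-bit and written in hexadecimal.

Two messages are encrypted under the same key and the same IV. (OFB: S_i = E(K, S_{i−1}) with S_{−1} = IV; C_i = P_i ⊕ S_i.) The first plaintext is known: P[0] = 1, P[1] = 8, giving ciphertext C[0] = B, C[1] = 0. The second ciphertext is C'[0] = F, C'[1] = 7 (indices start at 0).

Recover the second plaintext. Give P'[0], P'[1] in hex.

P'[0] = 5, P'[1] = F

In OFB with a reused IV, both messages share the same keystream S_i, so C_i ⊕ C'_i = P_i ⊕ P'_i and thus P'_i = P_i ⊕ C_i ⊕ C'_i.
P'[0]: 1 ⊕ B ⊕ F = 5.
P'[1]: 8 ⊕ 0 ⊕ 7 = F.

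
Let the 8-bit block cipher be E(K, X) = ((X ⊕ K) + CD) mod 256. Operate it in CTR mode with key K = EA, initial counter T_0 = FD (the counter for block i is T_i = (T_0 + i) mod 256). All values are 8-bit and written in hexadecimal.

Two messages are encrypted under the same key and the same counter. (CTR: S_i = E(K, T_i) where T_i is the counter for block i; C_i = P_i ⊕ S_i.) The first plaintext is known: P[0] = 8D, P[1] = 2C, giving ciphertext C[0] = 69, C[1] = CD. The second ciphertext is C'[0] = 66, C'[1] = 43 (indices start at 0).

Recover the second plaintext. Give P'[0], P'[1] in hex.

P'[0] = 82, P'[1] = A2

In CTR with a reused counter, both messages share the same keystream S_i, so C_i ⊕ C'_i = P_i ⊕ P'_i and thus P'_i = P_i ⊕ C_i ⊕ C'_i.
P'[0]: 8D ⊕ 69 ⊕ 66 = 82.
P'[1]: 2C ⊕ CD ⊕ 43 = A2.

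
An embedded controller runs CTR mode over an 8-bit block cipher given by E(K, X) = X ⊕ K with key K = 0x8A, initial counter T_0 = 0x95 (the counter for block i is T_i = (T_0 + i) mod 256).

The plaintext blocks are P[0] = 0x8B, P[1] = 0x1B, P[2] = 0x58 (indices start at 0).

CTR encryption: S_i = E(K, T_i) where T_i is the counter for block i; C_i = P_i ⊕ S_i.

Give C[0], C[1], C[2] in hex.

C[0] = 0x94, C[1] = 0x07, C[2] = 0x45

C[0]: T = 0x95, S = E(K, T) = 0x1F; 0x8B ⊕ 0x1F = 0x94.
C[1]: T = 0x96, S = E(K, T) = 0x1C; 0x1B ⊕ 0x1C = 0x07.
C[2]: T = 0x97, S = E(K, T) = 0x1D; 0x58 ⊕ 0x1D = 0x45.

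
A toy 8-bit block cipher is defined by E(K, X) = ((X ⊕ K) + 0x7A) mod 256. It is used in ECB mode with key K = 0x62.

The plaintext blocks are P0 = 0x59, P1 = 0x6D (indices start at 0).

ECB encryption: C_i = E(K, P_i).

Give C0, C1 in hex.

C0 = 0xB5, C1 = 0x89

C0: E(K, 0x59) = 0xB5.
C1: E(K, 0x6D) = 0x89.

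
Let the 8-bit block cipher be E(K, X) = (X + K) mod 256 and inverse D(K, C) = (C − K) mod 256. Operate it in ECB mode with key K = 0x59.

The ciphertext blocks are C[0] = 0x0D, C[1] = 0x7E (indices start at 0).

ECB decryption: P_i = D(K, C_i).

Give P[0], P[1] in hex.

P[0]: D(K, 0x0D) = 0xB4.
P[1]: D(K, 0x7E) = 0x25.

P[0] = 0xB4, P[1] = 0x25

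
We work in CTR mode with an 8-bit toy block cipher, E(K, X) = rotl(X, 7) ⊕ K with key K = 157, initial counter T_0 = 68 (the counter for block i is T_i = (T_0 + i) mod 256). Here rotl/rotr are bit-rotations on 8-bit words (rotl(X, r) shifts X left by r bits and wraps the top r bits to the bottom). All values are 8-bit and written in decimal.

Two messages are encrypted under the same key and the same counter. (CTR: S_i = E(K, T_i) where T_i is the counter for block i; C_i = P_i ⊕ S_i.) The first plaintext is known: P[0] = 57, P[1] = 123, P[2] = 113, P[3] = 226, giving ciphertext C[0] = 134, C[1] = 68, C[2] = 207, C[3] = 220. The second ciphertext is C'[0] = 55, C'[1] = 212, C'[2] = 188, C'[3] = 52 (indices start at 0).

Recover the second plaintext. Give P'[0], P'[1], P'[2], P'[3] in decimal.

In CTR with a reused counter, both messages share the same keystream S_i, so C_i ⊕ C'_i = P_i ⊕ P'_i and thus P'_i = P_i ⊕ C_i ⊕ C'_i.
P'[0]: 57 ⊕ 134 ⊕ 55 = 136.
P'[1]: 123 ⊕ 68 ⊕ 212 = 235.
P'[2]: 113 ⊕ 207 ⊕ 188 = 2.
P'[3]: 226 ⊕ 220 ⊕ 52 = 10.

P'[0] = 136, P'[1] = 235, P'[2] = 2, P'[3] = 10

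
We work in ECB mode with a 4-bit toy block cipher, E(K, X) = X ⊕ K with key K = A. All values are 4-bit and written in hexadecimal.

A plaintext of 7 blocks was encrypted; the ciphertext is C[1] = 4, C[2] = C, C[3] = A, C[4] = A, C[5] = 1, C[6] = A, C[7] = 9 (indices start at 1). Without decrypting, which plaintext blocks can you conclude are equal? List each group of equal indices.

P[3] = P[4] = P[6]

ECB encrypts each block independently with the same key, so equal ciphertext blocks imply equal plaintext blocks.
C[3] = C[4] = C[6] = A, so P[3] = P[4] = P[6].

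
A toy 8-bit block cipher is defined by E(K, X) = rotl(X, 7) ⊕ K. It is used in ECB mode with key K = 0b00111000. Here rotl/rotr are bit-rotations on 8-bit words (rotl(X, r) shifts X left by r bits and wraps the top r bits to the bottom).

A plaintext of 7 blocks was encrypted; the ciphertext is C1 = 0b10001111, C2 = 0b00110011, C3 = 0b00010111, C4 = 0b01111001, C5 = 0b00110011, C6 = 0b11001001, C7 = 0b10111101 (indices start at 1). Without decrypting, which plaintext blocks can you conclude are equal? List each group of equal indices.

P2 = P5

ECB encrypts each block independently with the same key, so equal ciphertext blocks imply equal plaintext blocks.
C2 = C5 = 0b00110011, so P2 = P5.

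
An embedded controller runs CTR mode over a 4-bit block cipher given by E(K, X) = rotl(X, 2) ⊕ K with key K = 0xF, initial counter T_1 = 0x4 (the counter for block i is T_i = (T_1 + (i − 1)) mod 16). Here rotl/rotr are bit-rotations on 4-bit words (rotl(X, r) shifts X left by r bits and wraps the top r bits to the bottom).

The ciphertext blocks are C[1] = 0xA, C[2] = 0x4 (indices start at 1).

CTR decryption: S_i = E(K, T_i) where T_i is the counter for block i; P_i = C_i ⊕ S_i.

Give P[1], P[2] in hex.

P[1] = 0x4, P[2] = 0xE

P[1]: T = 0x4, S = E(K, T) = 0xE; 0xA ⊕ 0xE = 0x4.
P[2]: T = 0x5, S = E(K, T) = 0xA; 0x4 ⊕ 0xA = 0xE.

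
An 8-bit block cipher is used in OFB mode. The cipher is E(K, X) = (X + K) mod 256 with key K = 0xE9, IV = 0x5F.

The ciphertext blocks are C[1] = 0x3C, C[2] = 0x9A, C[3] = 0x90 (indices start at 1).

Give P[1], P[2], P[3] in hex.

P[1] = 0x74, P[2] = 0xAB, P[3] = 0x8A

OFB decryption: S_i = E(K, S_{i−1}) with S_{0} = IV; P_i = C_i ⊕ S_i.
P[1]: S = E(K, 0x5F) = 0x48; 0x3C ⊕ 0x48 = 0x74.
P[2]: S = E(K, 0x48) = 0x31; 0x9A ⊕ 0x31 = 0xAB.
P[3]: S = E(K, 0x31) = 0x1A; 0x90 ⊕ 0x1A = 0x8A.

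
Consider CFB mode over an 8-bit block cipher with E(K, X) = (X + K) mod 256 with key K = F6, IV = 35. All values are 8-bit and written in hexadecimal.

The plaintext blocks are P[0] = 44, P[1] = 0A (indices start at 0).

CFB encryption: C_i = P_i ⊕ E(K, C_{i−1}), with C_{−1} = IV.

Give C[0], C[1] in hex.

C[0] = 6F, C[1] = 6F

C[0]: E(K, 35) = 2B; 44 ⊕ 2B = 6F.
C[1]: E(K, 6F) = 65; 0A ⊕ 65 = 6F.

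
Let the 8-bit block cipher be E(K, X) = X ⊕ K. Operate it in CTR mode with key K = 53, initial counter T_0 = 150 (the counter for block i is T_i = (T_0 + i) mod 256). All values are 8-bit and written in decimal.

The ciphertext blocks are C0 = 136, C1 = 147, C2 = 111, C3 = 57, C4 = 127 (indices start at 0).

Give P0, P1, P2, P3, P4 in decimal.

P0 = 43, P1 = 49, P2 = 194, P3 = 149, P4 = 208

CTR decryption: S_i = E(K, T_i) where T_i is the counter for block i; P_i = C_i ⊕ S_i.
P0: T = 150, S = E(K, T) = 163; 136 ⊕ 163 = 43.
P1: T = 151, S = E(K, T) = 162; 147 ⊕ 162 = 49.
P2: T = 152, S = E(K, T) = 173; 111 ⊕ 173 = 194.
P3: T = 153, S = E(K, T) = 172; 57 ⊕ 172 = 149.
P4: T = 154, S = E(K, T) = 175; 127 ⊕ 175 = 208.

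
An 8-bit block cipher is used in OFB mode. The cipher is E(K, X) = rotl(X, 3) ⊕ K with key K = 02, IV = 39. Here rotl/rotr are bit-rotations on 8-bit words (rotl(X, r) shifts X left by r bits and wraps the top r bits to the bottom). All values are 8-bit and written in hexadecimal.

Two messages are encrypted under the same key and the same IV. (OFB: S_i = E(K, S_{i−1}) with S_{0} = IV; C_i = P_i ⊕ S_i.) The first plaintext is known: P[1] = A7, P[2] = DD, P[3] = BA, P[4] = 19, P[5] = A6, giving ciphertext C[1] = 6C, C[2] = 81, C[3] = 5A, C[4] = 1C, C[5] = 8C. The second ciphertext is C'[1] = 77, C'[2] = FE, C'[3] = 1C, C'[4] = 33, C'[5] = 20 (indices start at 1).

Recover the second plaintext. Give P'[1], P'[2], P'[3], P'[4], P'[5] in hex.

In OFB with a reused IV, both messages share the same keystream S_i, so C_i ⊕ C'_i = P_i ⊕ P'_i and thus P'_i = P_i ⊕ C_i ⊕ C'_i.
P'[1]: A7 ⊕ 6C ⊕ 77 = BC.
P'[2]: DD ⊕ 81 ⊕ FE = A2.
P'[3]: BA ⊕ 5A ⊕ 1C = FC.
P'[4]: 19 ⊕ 1C ⊕ 33 = 36.
P'[5]: A6 ⊕ 8C ⊕ 20 = 0A.

P'[1] = BC, P'[2] = A2, P'[3] = FC, P'[4] = 36, P'[5] = 0A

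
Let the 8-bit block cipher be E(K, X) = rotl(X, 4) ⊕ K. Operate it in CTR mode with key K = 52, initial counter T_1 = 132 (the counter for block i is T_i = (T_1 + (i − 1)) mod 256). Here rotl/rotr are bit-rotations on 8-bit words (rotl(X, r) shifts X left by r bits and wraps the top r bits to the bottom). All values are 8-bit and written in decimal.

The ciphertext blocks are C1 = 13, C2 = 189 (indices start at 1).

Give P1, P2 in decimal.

CTR decryption: S_i = E(K, T_i) where T_i is the counter for block i; P_i = C_i ⊕ S_i.
P1: T = 132, S = E(K, T) = 124; 13 ⊕ 124 = 113.
P2: T = 133, S = E(K, T) = 108; 189 ⊕ 108 = 209.

P1 = 113, P2 = 209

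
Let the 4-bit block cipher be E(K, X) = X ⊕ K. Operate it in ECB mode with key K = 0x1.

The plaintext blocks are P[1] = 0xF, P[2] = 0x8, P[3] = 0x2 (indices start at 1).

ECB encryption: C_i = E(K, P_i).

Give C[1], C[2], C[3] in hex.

C[1]: E(K, 0xF) = 0xE.
C[2]: E(K, 0x8) = 0x9.
C[3]: E(K, 0x2) = 0x3.

C[1] = 0xE, C[2] = 0x9, C[3] = 0x3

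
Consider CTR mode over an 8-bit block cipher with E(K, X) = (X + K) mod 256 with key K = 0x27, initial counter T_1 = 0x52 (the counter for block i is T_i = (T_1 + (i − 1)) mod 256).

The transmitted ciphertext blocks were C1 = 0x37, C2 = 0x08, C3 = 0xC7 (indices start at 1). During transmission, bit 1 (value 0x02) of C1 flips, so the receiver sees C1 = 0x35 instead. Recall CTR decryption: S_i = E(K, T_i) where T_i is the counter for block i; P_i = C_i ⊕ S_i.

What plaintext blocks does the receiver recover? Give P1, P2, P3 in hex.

Only C1 changed, to 0x35. In CTR, a change in C_i flips the same bit in P_i only; the keystream is unaffected. Decrypting the received ciphertext:
P1: T = 0x52, S = E(K, T) = 0x79; 0x35 ⊕ 0x79 = 0x4C.
P2: T = 0x53, S = E(K, T) = 0x7A; 0x08 ⊕ 0x7A = 0x72.
P3: T = 0x54, S = E(K, T) = 0x7B; 0xC7 ⊕ 0x7B = 0xBC.
Blocks that differ from the original plaintext: P1.

P1 = 0x4C, P2 = 0x72, P3 = 0xBC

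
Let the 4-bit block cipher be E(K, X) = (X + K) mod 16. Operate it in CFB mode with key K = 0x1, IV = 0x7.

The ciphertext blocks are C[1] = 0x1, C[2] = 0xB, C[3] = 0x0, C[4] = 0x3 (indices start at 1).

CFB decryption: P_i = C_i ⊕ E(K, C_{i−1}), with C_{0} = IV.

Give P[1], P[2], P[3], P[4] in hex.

P[1] = 0x9, P[2] = 0x9, P[3] = 0xC, P[4] = 0x2

P[1]: E(K, 0x7) = 0x8; 0x1 ⊕ 0x8 = 0x9.
P[2]: E(K, 0x1) = 0x2; 0xB ⊕ 0x2 = 0x9.
P[3]: E(K, 0xB) = 0xC; 0x0 ⊕ 0xC = 0xC.
P[4]: E(K, 0x0) = 0x1; 0x3 ⊕ 0x1 = 0x2.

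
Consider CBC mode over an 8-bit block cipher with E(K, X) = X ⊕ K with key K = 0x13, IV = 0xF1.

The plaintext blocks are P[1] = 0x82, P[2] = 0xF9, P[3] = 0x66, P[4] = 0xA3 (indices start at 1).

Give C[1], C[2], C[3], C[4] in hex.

C[1] = 0x60, C[2] = 0x8A, C[3] = 0xFF, C[4] = 0x4F

CBC encryption: C_i = E(K, P_i ⊕ C_{i−1}), with C_{0} = IV.
C[1]: P[1] ⊕ 0xF1 = 0x73; E(K, 0x73) = 0x60.
C[2]: P[2] ⊕ 0x60 = 0x99; E(K, 0x99) = 0x8A.
C[3]: P[3] ⊕ 0x8A = 0xEC; E(K, 0xEC) = 0xFF.
C[4]: P[4] ⊕ 0xFF = 0x5C; E(K, 0x5C) = 0x4F.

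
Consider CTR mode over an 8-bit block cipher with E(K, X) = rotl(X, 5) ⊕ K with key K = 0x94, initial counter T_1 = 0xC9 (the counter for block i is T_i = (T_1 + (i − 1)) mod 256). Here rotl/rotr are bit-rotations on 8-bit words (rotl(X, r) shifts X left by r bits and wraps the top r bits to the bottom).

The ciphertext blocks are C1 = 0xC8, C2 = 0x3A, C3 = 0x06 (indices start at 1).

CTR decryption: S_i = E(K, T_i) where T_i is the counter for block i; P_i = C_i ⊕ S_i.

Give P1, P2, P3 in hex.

P1: T = 0xC9, S = E(K, T) = 0xAD; 0xC8 ⊕ 0xAD = 0x65.
P2: T = 0xCA, S = E(K, T) = 0xCD; 0x3A ⊕ 0xCD = 0xF7.
P3: T = 0xCB, S = E(K, T) = 0xED; 0x06 ⊕ 0xED = 0xEB.

P1 = 0x65, P2 = 0xF7, P3 = 0xEB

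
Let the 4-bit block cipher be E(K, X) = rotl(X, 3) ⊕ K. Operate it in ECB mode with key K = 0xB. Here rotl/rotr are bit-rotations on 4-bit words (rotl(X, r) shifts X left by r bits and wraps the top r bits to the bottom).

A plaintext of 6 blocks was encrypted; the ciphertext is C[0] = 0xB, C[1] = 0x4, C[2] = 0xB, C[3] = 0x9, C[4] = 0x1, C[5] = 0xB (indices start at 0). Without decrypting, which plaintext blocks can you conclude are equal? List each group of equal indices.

ECB encrypts each block independently with the same key, so equal ciphertext blocks imply equal plaintext blocks.
C[0] = C[2] = C[5] = 0xB, so P[0] = P[2] = P[5].

P[0] = P[2] = P[5]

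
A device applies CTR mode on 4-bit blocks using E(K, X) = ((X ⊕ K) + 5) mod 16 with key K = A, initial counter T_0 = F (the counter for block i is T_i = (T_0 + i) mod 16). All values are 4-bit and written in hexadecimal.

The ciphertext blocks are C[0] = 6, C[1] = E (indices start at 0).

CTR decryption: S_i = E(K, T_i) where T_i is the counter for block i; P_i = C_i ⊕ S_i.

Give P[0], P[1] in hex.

P[0] = C, P[1] = 1

P[0]: T = F, S = E(K, T) = A; 6 ⊕ A = C.
P[1]: T = 0, S = E(K, T) = F; E ⊕ F = 1.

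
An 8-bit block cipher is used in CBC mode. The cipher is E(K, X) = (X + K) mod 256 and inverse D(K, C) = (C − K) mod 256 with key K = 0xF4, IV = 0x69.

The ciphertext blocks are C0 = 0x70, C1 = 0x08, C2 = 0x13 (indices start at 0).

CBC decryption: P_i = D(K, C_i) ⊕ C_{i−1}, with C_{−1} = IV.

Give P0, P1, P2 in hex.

P0: D(K, 0x70) = 0x7C; 0x7C ⊕ 0x69 = 0x15.
P1: D(K, 0x08) = 0x14; 0x14 ⊕ 0x70 = 0x64.
P2: D(K, 0x13) = 0x1F; 0x1F ⊕ 0x08 = 0x17.

P0 = 0x15, P1 = 0x64, P2 = 0x17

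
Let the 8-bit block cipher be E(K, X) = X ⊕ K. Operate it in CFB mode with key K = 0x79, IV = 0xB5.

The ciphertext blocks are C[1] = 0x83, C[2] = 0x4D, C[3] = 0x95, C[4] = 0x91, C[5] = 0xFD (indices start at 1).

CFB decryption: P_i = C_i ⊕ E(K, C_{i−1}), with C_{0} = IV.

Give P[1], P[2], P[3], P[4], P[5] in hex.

P[1] = 0x4F, P[2] = 0xB7, P[3] = 0xA1, P[4] = 0x7D, P[5] = 0x15

P[1]: E(K, 0xB5) = 0xCC; 0x83 ⊕ 0xCC = 0x4F.
P[2]: E(K, 0x83) = 0xFA; 0x4D ⊕ 0xFA = 0xB7.
P[3]: E(K, 0x4D) = 0x34; 0x95 ⊕ 0x34 = 0xA1.
P[4]: E(K, 0x95) = 0xEC; 0x91 ⊕ 0xEC = 0x7D.
P[5]: E(K, 0x91) = 0xE8; 0xFD ⊕ 0xE8 = 0x15.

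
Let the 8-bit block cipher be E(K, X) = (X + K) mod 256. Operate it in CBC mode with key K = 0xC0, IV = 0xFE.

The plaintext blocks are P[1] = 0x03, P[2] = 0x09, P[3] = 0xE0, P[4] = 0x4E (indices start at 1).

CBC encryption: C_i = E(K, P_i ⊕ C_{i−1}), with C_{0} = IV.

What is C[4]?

C[1]: P[1] ⊕ 0xFE = 0xFD; E(K, 0xFD) = 0xBD.
C[2]: P[2] ⊕ 0xBD = 0xB4; E(K, 0xB4) = 0x74.
C[3]: P[3] ⊕ 0x74 = 0x94; E(K, 0x94) = 0x54.
C[4]: P[4] ⊕ 0x54 = 0x1A; E(K, 0x1A) = 0xDA.

C[4] = 0xDA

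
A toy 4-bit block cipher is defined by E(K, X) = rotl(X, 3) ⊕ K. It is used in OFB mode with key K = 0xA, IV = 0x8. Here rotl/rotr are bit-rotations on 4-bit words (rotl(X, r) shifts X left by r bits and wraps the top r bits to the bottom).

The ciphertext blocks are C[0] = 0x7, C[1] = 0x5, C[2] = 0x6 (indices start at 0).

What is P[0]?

P[0] = 0x9

OFB decryption: S_i = E(K, S_{i−1}) with S_{−1} = IV; P_i = C_i ⊕ S_i.
P[0]: S = E(K, 0x8) = 0xE; 0x7 ⊕ 0xE = 0x9.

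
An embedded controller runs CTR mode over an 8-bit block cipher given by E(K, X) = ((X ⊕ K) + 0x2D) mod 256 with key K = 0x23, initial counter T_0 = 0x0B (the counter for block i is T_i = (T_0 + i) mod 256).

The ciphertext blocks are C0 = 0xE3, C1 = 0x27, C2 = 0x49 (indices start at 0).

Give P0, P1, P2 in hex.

P0 = 0xB6, P1 = 0x7B, P2 = 0x12

CTR decryption: S_i = E(K, T_i) where T_i is the counter for block i; P_i = C_i ⊕ S_i.
P0: T = 0x0B, S = E(K, T) = 0x55; 0xE3 ⊕ 0x55 = 0xB6.
P1: T = 0x0C, S = E(K, T) = 0x5C; 0x27 ⊕ 0x5C = 0x7B.
P2: T = 0x0D, S = E(K, T) = 0x5B; 0x49 ⊕ 0x5B = 0x12.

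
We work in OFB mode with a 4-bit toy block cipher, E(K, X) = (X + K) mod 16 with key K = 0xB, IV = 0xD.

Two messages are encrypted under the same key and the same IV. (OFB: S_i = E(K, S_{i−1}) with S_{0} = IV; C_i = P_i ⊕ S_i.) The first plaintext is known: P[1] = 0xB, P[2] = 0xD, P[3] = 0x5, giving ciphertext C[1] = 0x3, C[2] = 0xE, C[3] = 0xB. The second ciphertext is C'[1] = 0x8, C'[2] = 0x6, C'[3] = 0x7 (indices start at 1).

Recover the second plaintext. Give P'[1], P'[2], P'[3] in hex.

In OFB with a reused IV, both messages share the same keystream S_i, so C_i ⊕ C'_i = P_i ⊕ P'_i and thus P'_i = P_i ⊕ C_i ⊕ C'_i.
P'[1]: 0xB ⊕ 0x3 ⊕ 0x8 = 0x0.
P'[2]: 0xD ⊕ 0xE ⊕ 0x6 = 0x5.
P'[3]: 0x5 ⊕ 0xB ⊕ 0x7 = 0x9.

P'[1] = 0x0, P'[2] = 0x5, P'[3] = 0x9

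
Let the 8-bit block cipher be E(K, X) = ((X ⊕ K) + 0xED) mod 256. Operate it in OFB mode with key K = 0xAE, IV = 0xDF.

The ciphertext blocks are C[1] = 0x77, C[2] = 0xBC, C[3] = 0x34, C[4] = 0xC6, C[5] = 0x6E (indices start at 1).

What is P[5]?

OFB decryption: S_i = E(K, S_{i−1}) with S_{0} = IV; P_i = C_i ⊕ S_i.
P[1]: S = E(K, 0xDF) = 0x5E; 0x77 ⊕ 0x5E = 0x29.
P[2]: S = E(K, 0x5E) = 0xDD; 0xBC ⊕ 0xDD = 0x61.
P[3]: S = E(K, 0xDD) = 0x60; 0x34 ⊕ 0x60 = 0x54.
P[4]: S = E(K, 0x60) = 0xBB; 0xC6 ⊕ 0xBB = 0x7D.
P[5]: S = E(K, 0xBB) = 0x02; 0x6E ⊕ 0x02 = 0x6C.

P[5] = 0x6C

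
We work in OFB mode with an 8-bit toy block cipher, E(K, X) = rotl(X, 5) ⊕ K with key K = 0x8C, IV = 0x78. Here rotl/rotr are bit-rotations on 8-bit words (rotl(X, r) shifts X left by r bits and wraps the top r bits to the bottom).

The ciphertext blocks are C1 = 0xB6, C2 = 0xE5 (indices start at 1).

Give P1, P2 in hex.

P1 = 0x35, P2 = 0x19

OFB decryption: S_i = E(K, S_{i−1}) with S_{0} = IV; P_i = C_i ⊕ S_i.
P1: S = E(K, 0x78) = 0x83; 0xB6 ⊕ 0x83 = 0x35.
P2: S = E(K, 0x83) = 0xFC; 0xE5 ⊕ 0xFC = 0x19.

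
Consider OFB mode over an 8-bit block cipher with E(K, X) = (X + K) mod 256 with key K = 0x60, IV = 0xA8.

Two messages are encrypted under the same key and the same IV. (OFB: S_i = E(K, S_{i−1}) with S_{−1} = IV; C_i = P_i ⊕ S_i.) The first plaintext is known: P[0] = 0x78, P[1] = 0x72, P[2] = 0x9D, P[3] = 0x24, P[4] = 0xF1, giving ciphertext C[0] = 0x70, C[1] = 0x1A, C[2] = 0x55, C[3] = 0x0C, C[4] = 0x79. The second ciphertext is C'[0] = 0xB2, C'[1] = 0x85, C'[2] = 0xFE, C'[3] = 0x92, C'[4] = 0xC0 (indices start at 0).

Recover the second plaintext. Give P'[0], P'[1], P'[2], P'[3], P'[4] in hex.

P'[0] = 0xBA, P'[1] = 0xED, P'[2] = 0x36, P'[3] = 0xBA, P'[4] = 0x48

In OFB with a reused IV, both messages share the same keystream S_i, so C_i ⊕ C'_i = P_i ⊕ P'_i and thus P'_i = P_i ⊕ C_i ⊕ C'_i.
P'[0]: 0x78 ⊕ 0x70 ⊕ 0xB2 = 0xBA.
P'[1]: 0x72 ⊕ 0x1A ⊕ 0x85 = 0xED.
P'[2]: 0x9D ⊕ 0x55 ⊕ 0xFE = 0x36.
P'[3]: 0x24 ⊕ 0x0C ⊕ 0x92 = 0xBA.
P'[4]: 0xF1 ⊕ 0x79 ⊕ 0xC0 = 0x48.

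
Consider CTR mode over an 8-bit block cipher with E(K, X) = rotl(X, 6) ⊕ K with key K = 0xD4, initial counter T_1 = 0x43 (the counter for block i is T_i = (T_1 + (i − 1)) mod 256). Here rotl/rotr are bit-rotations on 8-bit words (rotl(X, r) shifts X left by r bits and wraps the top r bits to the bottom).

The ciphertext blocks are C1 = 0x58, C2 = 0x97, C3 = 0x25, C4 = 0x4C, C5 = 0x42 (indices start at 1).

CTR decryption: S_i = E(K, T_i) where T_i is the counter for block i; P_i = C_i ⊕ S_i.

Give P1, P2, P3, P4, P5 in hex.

P1 = 0x5C, P2 = 0x52, P3 = 0xA0, P4 = 0x09, P5 = 0x47

P1: T = 0x43, S = E(K, T) = 0x04; 0x58 ⊕ 0x04 = 0x5C.
P2: T = 0x44, S = E(K, T) = 0xC5; 0x97 ⊕ 0xC5 = 0x52.
P3: T = 0x45, S = E(K, T) = 0x85; 0x25 ⊕ 0x85 = 0xA0.
P4: T = 0x46, S = E(K, T) = 0x45; 0x4C ⊕ 0x45 = 0x09.
P5: T = 0x47, S = E(K, T) = 0x05; 0x42 ⊕ 0x05 = 0x47.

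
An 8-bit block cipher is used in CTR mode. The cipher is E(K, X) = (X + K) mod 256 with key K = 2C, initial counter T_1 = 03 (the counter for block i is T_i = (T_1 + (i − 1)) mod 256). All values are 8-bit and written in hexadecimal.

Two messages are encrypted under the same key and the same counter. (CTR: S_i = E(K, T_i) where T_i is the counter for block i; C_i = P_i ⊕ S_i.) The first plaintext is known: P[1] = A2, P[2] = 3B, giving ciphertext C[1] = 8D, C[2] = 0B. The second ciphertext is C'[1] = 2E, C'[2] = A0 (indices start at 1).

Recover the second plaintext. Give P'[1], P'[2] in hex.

In CTR with a reused counter, both messages share the same keystream S_i, so C_i ⊕ C'_i = P_i ⊕ P'_i and thus P'_i = P_i ⊕ C_i ⊕ C'_i.
P'[1]: A2 ⊕ 8D ⊕ 2E = 01.
P'[2]: 3B ⊕ 0B ⊕ A0 = 90.

P'[1] = 01, P'[2] = 90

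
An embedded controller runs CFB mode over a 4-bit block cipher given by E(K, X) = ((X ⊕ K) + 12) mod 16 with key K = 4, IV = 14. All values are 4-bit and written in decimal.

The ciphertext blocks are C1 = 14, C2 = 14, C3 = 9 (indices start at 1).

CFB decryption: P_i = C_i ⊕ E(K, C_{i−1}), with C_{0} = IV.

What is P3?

P3 = 15

P3: E(K, 14) = 6; 9 ⊕ 6 = 15.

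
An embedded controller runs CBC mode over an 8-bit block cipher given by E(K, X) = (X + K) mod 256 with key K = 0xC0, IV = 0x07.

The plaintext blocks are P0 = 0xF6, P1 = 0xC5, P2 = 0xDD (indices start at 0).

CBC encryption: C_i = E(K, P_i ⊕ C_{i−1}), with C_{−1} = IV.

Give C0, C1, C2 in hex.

C0 = 0xB1, C1 = 0x34, C2 = 0xA9

C0: P0 ⊕ 0x07 = 0xF1; E(K, 0xF1) = 0xB1.
C1: P1 ⊕ 0xB1 = 0x74; E(K, 0x74) = 0x34.
C2: P2 ⊕ 0x34 = 0xE9; E(K, 0xE9) = 0xA9.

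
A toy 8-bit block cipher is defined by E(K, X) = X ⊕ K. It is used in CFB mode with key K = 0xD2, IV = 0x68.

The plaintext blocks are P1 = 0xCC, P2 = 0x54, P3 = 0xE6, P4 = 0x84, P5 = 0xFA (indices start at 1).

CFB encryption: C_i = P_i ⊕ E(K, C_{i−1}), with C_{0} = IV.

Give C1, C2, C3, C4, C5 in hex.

C1 = 0x76, C2 = 0xF0, C3 = 0xC4, C4 = 0x92, C5 = 0xBA

C1: E(K, 0x68) = 0xBA; 0xCC ⊕ 0xBA = 0x76.
C2: E(K, 0x76) = 0xA4; 0x54 ⊕ 0xA4 = 0xF0.
C3: E(K, 0xF0) = 0x22; 0xE6 ⊕ 0x22 = 0xC4.
C4: E(K, 0xC4) = 0x16; 0x84 ⊕ 0x16 = 0x92.
C5: E(K, 0x92) = 0x40; 0xFA ⊕ 0x40 = 0xBA.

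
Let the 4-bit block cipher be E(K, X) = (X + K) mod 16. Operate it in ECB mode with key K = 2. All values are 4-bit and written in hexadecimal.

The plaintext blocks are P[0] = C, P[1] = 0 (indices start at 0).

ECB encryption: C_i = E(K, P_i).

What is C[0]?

C[0] = E

C[0]: E(K, C) = E.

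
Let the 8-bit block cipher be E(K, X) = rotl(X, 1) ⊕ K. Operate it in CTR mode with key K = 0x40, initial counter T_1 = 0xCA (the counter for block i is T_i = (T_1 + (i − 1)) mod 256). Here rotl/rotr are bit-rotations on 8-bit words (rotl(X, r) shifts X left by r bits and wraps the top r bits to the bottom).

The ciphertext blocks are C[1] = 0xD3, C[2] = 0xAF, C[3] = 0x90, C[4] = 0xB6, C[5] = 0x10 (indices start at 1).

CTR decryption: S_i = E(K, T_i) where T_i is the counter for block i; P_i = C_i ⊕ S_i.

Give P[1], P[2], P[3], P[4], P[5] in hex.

P[1] = 0x06, P[2] = 0x78, P[3] = 0x49, P[4] = 0x6D, P[5] = 0xCD

P[1]: T = 0xCA, S = E(K, T) = 0xD5; 0xD3 ⊕ 0xD5 = 0x06.
P[2]: T = 0xCB, S = E(K, T) = 0xD7; 0xAF ⊕ 0xD7 = 0x78.
P[3]: T = 0xCC, S = E(K, T) = 0xD9; 0x90 ⊕ 0xD9 = 0x49.
P[4]: T = 0xCD, S = E(K, T) = 0xDB; 0xB6 ⊕ 0xDB = 0x6D.
P[5]: T = 0xCE, S = E(K, T) = 0xDD; 0x10 ⊕ 0xDD = 0xCD.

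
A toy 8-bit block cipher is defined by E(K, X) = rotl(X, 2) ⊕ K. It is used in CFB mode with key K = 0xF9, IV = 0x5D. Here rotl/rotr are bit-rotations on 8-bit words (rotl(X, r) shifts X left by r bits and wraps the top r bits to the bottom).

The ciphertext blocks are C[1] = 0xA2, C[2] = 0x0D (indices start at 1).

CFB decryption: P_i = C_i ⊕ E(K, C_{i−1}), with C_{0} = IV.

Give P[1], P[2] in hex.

P[1] = 0x2E, P[2] = 0x7E

P[1]: E(K, 0x5D) = 0x8C; 0xA2 ⊕ 0x8C = 0x2E.
P[2]: E(K, 0xA2) = 0x73; 0x0D ⊕ 0x73 = 0x7E.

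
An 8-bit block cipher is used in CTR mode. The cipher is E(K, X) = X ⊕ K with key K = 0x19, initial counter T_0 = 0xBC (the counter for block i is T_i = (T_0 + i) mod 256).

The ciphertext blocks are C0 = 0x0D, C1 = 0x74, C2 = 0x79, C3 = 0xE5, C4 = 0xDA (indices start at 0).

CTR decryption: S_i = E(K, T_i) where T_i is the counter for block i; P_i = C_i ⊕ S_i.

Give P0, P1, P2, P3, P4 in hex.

P0 = 0xA8, P1 = 0xD0, P2 = 0xDE, P3 = 0x43, P4 = 0x03

P0: T = 0xBC, S = E(K, T) = 0xA5; 0x0D ⊕ 0xA5 = 0xA8.
P1: T = 0xBD, S = E(K, T) = 0xA4; 0x74 ⊕ 0xA4 = 0xD0.
P2: T = 0xBE, S = E(K, T) = 0xA7; 0x79 ⊕ 0xA7 = 0xDE.
P3: T = 0xBF, S = E(K, T) = 0xA6; 0xE5 ⊕ 0xA6 = 0x43.
P4: T = 0xC0, S = E(K, T) = 0xD9; 0xDA ⊕ 0xD9 = 0x03.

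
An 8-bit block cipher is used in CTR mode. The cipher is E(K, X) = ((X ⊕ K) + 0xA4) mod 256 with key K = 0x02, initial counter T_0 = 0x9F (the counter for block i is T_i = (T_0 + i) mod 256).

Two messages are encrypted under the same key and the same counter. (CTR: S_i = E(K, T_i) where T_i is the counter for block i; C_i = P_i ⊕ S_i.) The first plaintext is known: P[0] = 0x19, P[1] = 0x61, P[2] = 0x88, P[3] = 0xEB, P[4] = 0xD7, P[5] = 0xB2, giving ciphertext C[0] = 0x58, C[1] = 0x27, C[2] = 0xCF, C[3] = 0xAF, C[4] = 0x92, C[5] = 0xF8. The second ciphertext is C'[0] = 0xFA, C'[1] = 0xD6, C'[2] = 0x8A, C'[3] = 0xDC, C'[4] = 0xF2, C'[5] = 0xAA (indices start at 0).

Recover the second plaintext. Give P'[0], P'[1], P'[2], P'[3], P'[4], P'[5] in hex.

In CTR with a reused counter, both messages share the same keystream S_i, so C_i ⊕ C'_i = P_i ⊕ P'_i and thus P'_i = P_i ⊕ C_i ⊕ C'_i.
P'[0]: 0x19 ⊕ 0x58 ⊕ 0xFA = 0xBB.
P'[1]: 0x61 ⊕ 0x27 ⊕ 0xD6 = 0x90.
P'[2]: 0x88 ⊕ 0xCF ⊕ 0x8A = 0xCD.
P'[3]: 0xEB ⊕ 0xAF ⊕ 0xDC = 0x98.
P'[4]: 0xD7 ⊕ 0x92 ⊕ 0xF2 = 0xB7.
P'[5]: 0xB2 ⊕ 0xF8 ⊕ 0xAA = 0xE0.

P'[0] = 0xBB, P'[1] = 0x90, P'[2] = 0xCD, P'[3] = 0x98, P'[4] = 0xB7, P'[5] = 0xE0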